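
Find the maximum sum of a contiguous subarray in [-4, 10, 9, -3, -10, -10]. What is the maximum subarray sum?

Using Kadane's algorithm on [-4, 10, 9, -3, -10, -10]:

Scanning through the array:
Position 1 (value 10): max_ending_here = 10, max_so_far = 10
Position 2 (value 9): max_ending_here = 19, max_so_far = 19
Position 3 (value -3): max_ending_here = 16, max_so_far = 19
Position 4 (value -10): max_ending_here = 6, max_so_far = 19
Position 5 (value -10): max_ending_here = -4, max_so_far = 19

Maximum subarray: [10, 9]
Maximum sum: 19

The maximum subarray is [10, 9] with sum 19. This subarray runs from index 1 to index 2.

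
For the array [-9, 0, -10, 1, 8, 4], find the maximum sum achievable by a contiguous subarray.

Using Kadane's algorithm on [-9, 0, -10, 1, 8, 4]:

Scanning through the array:
Position 1 (value 0): max_ending_here = 0, max_so_far = 0
Position 2 (value -10): max_ending_here = -10, max_so_far = 0
Position 3 (value 1): max_ending_here = 1, max_so_far = 1
Position 4 (value 8): max_ending_here = 9, max_so_far = 9
Position 5 (value 4): max_ending_here = 13, max_so_far = 13

Maximum subarray: [1, 8, 4]
Maximum sum: 13

The maximum subarray is [1, 8, 4] with sum 13. This subarray runs from index 3 to index 5.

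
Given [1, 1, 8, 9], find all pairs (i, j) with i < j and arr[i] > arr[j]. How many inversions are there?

Finding inversions in [1, 1, 8, 9]:


Total inversions: 0

The array has 0 inversions. It is already sorted.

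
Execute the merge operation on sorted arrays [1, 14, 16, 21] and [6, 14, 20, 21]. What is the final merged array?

Merging process:

Compare 1 vs 6: take 1 from left. Merged: [1]
Compare 14 vs 6: take 6 from right. Merged: [1, 6]
Compare 14 vs 14: take 14 from left. Merged: [1, 6, 14]
Compare 16 vs 14: take 14 from right. Merged: [1, 6, 14, 14]
Compare 16 vs 20: take 16 from left. Merged: [1, 6, 14, 14, 16]
Compare 21 vs 20: take 20 from right. Merged: [1, 6, 14, 14, 16, 20]
Compare 21 vs 21: take 21 from left. Merged: [1, 6, 14, 14, 16, 20, 21]
Append remaining from right: [21]. Merged: [1, 6, 14, 14, 16, 20, 21, 21]

Final merged array: [1, 6, 14, 14, 16, 20, 21, 21]
Total comparisons: 7

The merged array is [1, 6, 14, 14, 16, 20, 21, 21], requiring 7 comparisons. The merge step runs in O(n) time where n is the total number of elements.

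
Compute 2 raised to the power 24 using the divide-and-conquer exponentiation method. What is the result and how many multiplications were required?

Computing 2^24 by squaring (build up from 2^1; each line after the first costs one multiplication):

2^1 = 2
2^2 = (2^1)^2 = 2^2 = 4
2^3 = 2 * 2^2 = 2 * 4 = 8
2^6 = (2^3)^2 = 8^2 = 64
2^12 = (2^6)^2 = 64^2 = 4096
2^24 = (2^12)^2 = 4096^2 = 16777216

Result: 16777216
Multiplications needed: 5 (5 lines after 2^1)

2^24 = 16777216. Using exponentiation by squaring, this requires 5 multiplications. The key idea: if the exponent is even, square the half-power; if odd, multiply by the base once.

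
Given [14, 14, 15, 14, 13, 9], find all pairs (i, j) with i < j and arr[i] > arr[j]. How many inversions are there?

Finding inversions in [14, 14, 15, 14, 13, 9]:

(0, 4): arr[0]=14 > arr[4]=13
(0, 5): arr[0]=14 > arr[5]=9
(1, 4): arr[1]=14 > arr[4]=13
(1, 5): arr[1]=14 > arr[5]=9
(2, 3): arr[2]=15 > arr[3]=14
(2, 4): arr[2]=15 > arr[4]=13
(2, 5): arr[2]=15 > arr[5]=9
(3, 4): arr[3]=14 > arr[4]=13
(3, 5): arr[3]=14 > arr[5]=9
(4, 5): arr[4]=13 > arr[5]=9

Total inversions: 10

The array has 10 inversion(s): (0,4), (0,5), (1,4), (1,5), (2,3), (2,4), (2,5), (3,4), (3,5), (4,5). Each pair (i,j) satisfies i < j and arr[i] > arr[j].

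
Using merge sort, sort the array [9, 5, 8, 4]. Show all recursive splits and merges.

Merge sort trace:

Split: [9, 5, 8, 4] -> [9, 5] and [8, 4]
  Split: [9, 5] -> [9] and [5]
  Merge: [9] + [5] -> [5, 9]
  Split: [8, 4] -> [8] and [4]
  Merge: [8] + [4] -> [4, 8]
Merge: [5, 9] + [4, 8] -> [4, 5, 8, 9]

Final sorted array: [4, 5, 8, 9]

The merge sort proceeds by recursively splitting the array and merging sorted halves.
After all merges, the sorted array is [4, 5, 8, 9].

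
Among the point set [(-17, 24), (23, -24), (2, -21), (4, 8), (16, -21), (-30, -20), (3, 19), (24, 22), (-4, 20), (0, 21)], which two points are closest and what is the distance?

Computing all pairwise distances among 10 points:

d((-17, 24), (23, -24)) = 62.482
d((-17, 24), (2, -21)) = 48.8467
d((-17, 24), (4, 8)) = 26.4008
d((-17, 24), (16, -21)) = 55.8032
d((-17, 24), (-30, -20)) = 45.8803
d((-17, 24), (3, 19)) = 20.6155
d((-17, 24), (24, 22)) = 41.0488
d((-17, 24), (-4, 20)) = 13.6015
d((-17, 24), (0, 21)) = 17.2627
d((23, -24), (2, -21)) = 21.2132
d((23, -24), (4, 8)) = 37.2156
d((23, -24), (16, -21)) = 7.6158
d((23, -24), (-30, -20)) = 53.1507
d((23, -24), (3, 19)) = 47.4236
d((23, -24), (24, 22)) = 46.0109
d((23, -24), (-4, 20)) = 51.6236
d((23, -24), (0, 21)) = 50.5371
d((2, -21), (4, 8)) = 29.0689
d((2, -21), (16, -21)) = 14.0
d((2, -21), (-30, -20)) = 32.0156
d((2, -21), (3, 19)) = 40.0125
d((2, -21), (24, 22)) = 48.3011
d((2, -21), (-4, 20)) = 41.4367
d((2, -21), (0, 21)) = 42.0476
d((4, 8), (16, -21)) = 31.3847
d((4, 8), (-30, -20)) = 44.0454
d((4, 8), (3, 19)) = 11.0454
d((4, 8), (24, 22)) = 24.4131
d((4, 8), (-4, 20)) = 14.4222
d((4, 8), (0, 21)) = 13.6015
d((16, -21), (-30, -20)) = 46.0109
d((16, -21), (3, 19)) = 42.0595
d((16, -21), (24, 22)) = 43.7379
d((16, -21), (-4, 20)) = 45.618
d((16, -21), (0, 21)) = 44.9444
d((-30, -20), (3, 19)) = 51.0882
d((-30, -20), (24, 22)) = 68.4105
d((-30, -20), (-4, 20)) = 47.7074
d((-30, -20), (0, 21)) = 50.8035
d((3, 19), (24, 22)) = 21.2132
d((3, 19), (-4, 20)) = 7.0711
d((3, 19), (0, 21)) = 3.6056 <-- minimum
d((24, 22), (-4, 20)) = 28.0713
d((24, 22), (0, 21)) = 24.0208
d((-4, 20), (0, 21)) = 4.1231

Closest pair: (3, 19) and (0, 21) with distance 3.6056

The closest pair is (3, 19) and (0, 21) with Euclidean distance 3.6056. For 10 points, brute-force pairwise comparison is shown above. For large n, the divide-and-conquer algorithm (sort by x, recurse on halves, check the dividing strip) achieves O(n log n).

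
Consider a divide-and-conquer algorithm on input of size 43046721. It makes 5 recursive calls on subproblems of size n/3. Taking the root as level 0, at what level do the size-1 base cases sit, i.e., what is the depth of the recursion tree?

For divide and conquer with division factor 3:

Problem sizes at each level:
Level 0: 43046721
Level 1: 14348907
Level 2: 4782969
Level 3: 1594323
Level 4: 531441
Level 5: 177147
Level 6: 59049
Level 7: 19683
Level 8: 6561
Level 9: 2187
Level 10: 729
Level 11: 243
Level 12: 81
Level 13: 27
Level 14: 9
Level 15: 3
Level 16: 1

The root is level 0 and the size-1 base case is level 16 (the tree spans levels 0 through 16, i.e. 17 levels counting the root), so the depth is the number of divisions: log_3(43046721) = 16

The recursion tree depth is log_3(43046721) = 16. At each level, the problem size is divided by 3, so it takes 16 divisions to reduce to a base case of size 1. The algorithm makes 5 recursive calls at each level.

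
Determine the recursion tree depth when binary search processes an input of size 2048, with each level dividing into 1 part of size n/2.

For divide and conquer with division factor 2:

Problem sizes at each level:
Level 0: 2048
Level 1: 1024
Level 2: 512
Level 3: 256
Level 4: 128
Level 5: 64
Level 6: 32
Level 7: 16
Level 8: 8
Level 9: 4
Level 10: 2
Level 11: 1

The root is level 0 and the size-1 base case is level 11 (the tree spans levels 0 through 11, i.e. 12 levels counting the root), so the depth is the number of divisions: log_2(2048) = 11

The recursion tree depth is log_2(2048) = 11. At each level, the problem size is divided by 2, so it takes 11 divisions to reduce to a base case of size 1. The algorithm makes 1 recursive call at each level.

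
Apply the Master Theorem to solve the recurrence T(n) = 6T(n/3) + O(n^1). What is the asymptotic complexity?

Master Theorem for T(n) = 6T(n/3) + O(n^1):

a = 6, b = 3, c = 1
log_b(a) = log_3(6) = 1.6309

Case 1: c = 1 < log_3(6) = 1.6309
T(n) = O(n^(log_3 6))

For T(n) = 6T(n/3) + O(n^1): log_3(6) = 1.6309. This is Case 1 of the Master Theorem (c < log_b(a), work dominated by leaves), giving O(n^(log_3 6)).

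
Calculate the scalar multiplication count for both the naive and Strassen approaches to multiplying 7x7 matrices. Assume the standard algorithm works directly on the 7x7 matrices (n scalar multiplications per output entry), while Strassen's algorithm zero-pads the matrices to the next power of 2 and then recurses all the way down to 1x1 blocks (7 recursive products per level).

Matrix multiplication for 7x7 matrices:

Strassen's algorithm requires power-of-2 dimensions. Pad 7x7 to 8x8 (next power of 2).

Standard algorithm: 7^3 = 343 multiplications
Strassen's algorithm: 7^(log2(8)) = 7^3 = 343 multiplications
Savings: 343 - 343 = 0 multiplications

Standard: 343 multiplications (7^3). Strassen: 343 multiplications (7^3, after padding to 8x8). Strassen reduces 8 recursive multiplications to 7 at each level.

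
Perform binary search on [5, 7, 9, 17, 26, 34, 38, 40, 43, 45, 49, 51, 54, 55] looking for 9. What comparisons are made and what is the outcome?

Binary search for 9 in [5, 7, 9, 17, 26, 34, 38, 40, 43, 45, 49, 51, 54, 55]:

lo=0, hi=13, mid=6, arr[mid]=38 -> 38 > 9, search left half
lo=0, hi=5, mid=2, arr[mid]=9 -> Found target at index 2!

Binary search finds 9 at index 2 after 2 comparisons. The search repeatedly halves the search space by comparing with the middle element.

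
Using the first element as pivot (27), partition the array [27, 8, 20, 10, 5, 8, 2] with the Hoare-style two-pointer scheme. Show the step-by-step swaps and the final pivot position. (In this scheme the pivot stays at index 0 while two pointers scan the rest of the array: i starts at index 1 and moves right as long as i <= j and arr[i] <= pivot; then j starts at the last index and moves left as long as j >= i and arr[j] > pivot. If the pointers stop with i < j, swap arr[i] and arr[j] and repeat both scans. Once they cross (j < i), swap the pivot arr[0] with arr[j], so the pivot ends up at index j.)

Hoare-style two-pointer partition with pivot = 27:

Initial array: [27, 8, 20, 10, 5, 8, 2]

Pointers start at i = 1, j = 6.
i ends at 7, j ends at 6: the pointers have crossed (j < i), so scanning stops.

Swap pivot arr[0] with arr[6] to place pivot at position 6: [2, 8, 20, 10, 5, 8, 27]
Pivot position: 6

After partitioning with pivot 27, the array becomes [2, 8, 20, 10, 5, 8, 27]. The pivot is placed at index 6. All elements to the left of the pivot are <= 27, and all elements to the right are > 27.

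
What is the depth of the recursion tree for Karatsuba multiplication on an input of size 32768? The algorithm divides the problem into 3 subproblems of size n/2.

For divide and conquer with division factor 2:

Problem sizes at each level:
Level 0: 32768
Level 1: 16384
Level 2: 8192
Level 3: 4096
Level 4: 2048
Level 5: 1024
Level 6: 512
Level 7: 256
Level 8: 128
Level 9: 64
Level 10: 32
Level 11: 16
Level 12: 8
Level 13: 4
Level 14: 2
Level 15: 1

The root is level 0 and the size-1 base case is level 15 (the tree spans levels 0 through 15, i.e. 16 levels counting the root), so the depth is the number of divisions: log_2(32768) = 15

The recursion tree depth is log_2(32768) = 15. At each level, the problem size is divided by 2, so it takes 15 divisions to reduce to a base case of size 1. The algorithm makes 3 recursive calls at each level.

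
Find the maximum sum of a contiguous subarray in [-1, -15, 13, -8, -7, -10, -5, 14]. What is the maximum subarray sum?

Using Kadane's algorithm on [-1, -15, 13, -8, -7, -10, -5, 14]:

Scanning through the array:
Position 1 (value -15): max_ending_here = -15, max_so_far = -1
Position 2 (value 13): max_ending_here = 13, max_so_far = 13
Position 3 (value -8): max_ending_here = 5, max_so_far = 13
Position 4 (value -7): max_ending_here = -2, max_so_far = 13
Position 5 (value -10): max_ending_here = -10, max_so_far = 13
Position 6 (value -5): max_ending_here = -5, max_so_far = 13
Position 7 (value 14): max_ending_here = 14, max_so_far = 14

Maximum subarray: [14]
Maximum sum: 14

The maximum subarray is [14] with sum 14. This subarray runs from index 7 to index 7.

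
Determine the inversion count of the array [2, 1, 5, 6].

Finding inversions in [2, 1, 5, 6]:

(0, 1): arr[0]=2 > arr[1]=1

Total inversions: 1

The array has 1 inversion(s): (0,1). Each pair (i,j) satisfies i < j and arr[i] > arr[j].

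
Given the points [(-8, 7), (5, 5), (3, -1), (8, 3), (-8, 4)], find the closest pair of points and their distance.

Computing all pairwise distances among 5 points:

d((-8, 7), (5, 5)) = 13.1529
d((-8, 7), (3, -1)) = 13.6015
d((-8, 7), (8, 3)) = 16.4924
d((-8, 7), (-8, 4)) = 3.0 <-- minimum
d((5, 5), (3, -1)) = 6.3246
d((5, 5), (8, 3)) = 3.6056
d((5, 5), (-8, 4)) = 13.0384
d((3, -1), (8, 3)) = 6.4031
d((3, -1), (-8, 4)) = 12.083
d((8, 3), (-8, 4)) = 16.0312

Closest pair: (-8, 7) and (-8, 4) with distance 3.0

The closest pair is (-8, 7) and (-8, 4) with Euclidean distance 3.0. For 5 points, brute-force pairwise comparison is shown above. For large n, the divide-and-conquer algorithm (sort by x, recurse on halves, check the dividing strip) achieves O(n log n).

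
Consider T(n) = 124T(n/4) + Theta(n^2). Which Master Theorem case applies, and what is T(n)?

Master Theorem for T(n) = 124T(n/4) + O(n^2):

a = 124, b = 4, c = 2
log_b(a) = log_4(124) = 3.4771

Case 1: c = 2 < log_4(124) = 3.4771
T(n) = O(n^(log_4 124))

For T(n) = 124T(n/4) + O(n^2): log_4(124) = 3.4771. This is Case 1 of the Master Theorem (c < log_b(a), work dominated by leaves), giving O(n^(log_4 124)).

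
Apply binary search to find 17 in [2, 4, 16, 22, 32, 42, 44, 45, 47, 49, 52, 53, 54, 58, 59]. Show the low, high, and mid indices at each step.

Binary search for 17 in [2, 4, 16, 22, 32, 42, 44, 45, 47, 49, 52, 53, 54, 58, 59]:

lo=0, hi=14, mid=7, arr[mid]=45 -> 45 > 17, search left half
lo=0, hi=6, mid=3, arr[mid]=22 -> 22 > 17, search left half
lo=0, hi=2, mid=1, arr[mid]=4 -> 4 < 17, search right half
lo=2, hi=2, mid=2, arr[mid]=16 -> 16 < 17, search right half
lo=3 > hi=2, target 17 not found

Binary search determines that 17 is not in the array after 4 comparisons. The search space was exhausted without finding the target.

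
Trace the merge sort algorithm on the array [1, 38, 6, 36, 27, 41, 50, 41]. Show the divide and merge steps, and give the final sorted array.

Merge sort trace:

Split: [1, 38, 6, 36, 27, 41, 50, 41] -> [1, 38, 6, 36] and [27, 41, 50, 41]
  Split: [1, 38, 6, 36] -> [1, 38] and [6, 36]
    Split: [1, 38] -> [1] and [38]
    Merge: [1] + [38] -> [1, 38]
    Split: [6, 36] -> [6] and [36]
    Merge: [6] + [36] -> [6, 36]
  Merge: [1, 38] + [6, 36] -> [1, 6, 36, 38]
  Split: [27, 41, 50, 41] -> [27, 41] and [50, 41]
    Split: [27, 41] -> [27] and [41]
    Merge: [27] + [41] -> [27, 41]
    Split: [50, 41] -> [50] and [41]
    Merge: [50] + [41] -> [41, 50]
  Merge: [27, 41] + [41, 50] -> [27, 41, 41, 50]
Merge: [1, 6, 36, 38] + [27, 41, 41, 50] -> [1, 6, 27, 36, 38, 41, 41, 50]

Final sorted array: [1, 6, 27, 36, 38, 41, 41, 50]

The merge sort proceeds by recursively splitting the array and merging sorted halves.
After all merges, the sorted array is [1, 6, 27, 36, 38, 41, 41, 50].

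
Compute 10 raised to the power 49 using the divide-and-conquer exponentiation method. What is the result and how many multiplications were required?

Computing 10^49 by squaring (build up from 10^1; each line after the first costs one multiplication):

10^1 = 10
10^2 = (10^1)^2 = 10^2 = 100
10^3 = 10 * 10^2 = 10 * 100 = 1000
10^6 = (10^3)^2 = 1000^2 = 1000000
10^12 = (10^6)^2 = 1000000^2 = 1000000000000
10^24 = (10^12)^2 = 1000000000000^2 = 1000000000000000000000000
10^48 = (10^24)^2 = 1000000000000000000000000^2 = 1000000000000000000000000000000000000000000000000
10^49 = 10 * 10^48 = 10 * 1000000000000000000000000000000000000000000000000 = 10000000000000000000000000000000000000000000000000

Result: 10000000000000000000000000000000000000000000000000
Multiplications needed: 7 (7 lines after 10^1)

10^49 = 10000000000000000000000000000000000000000000000000. Using exponentiation by squaring, this requires 7 multiplications. The key idea: if the exponent is even, square the half-power; if odd, multiply by the base once.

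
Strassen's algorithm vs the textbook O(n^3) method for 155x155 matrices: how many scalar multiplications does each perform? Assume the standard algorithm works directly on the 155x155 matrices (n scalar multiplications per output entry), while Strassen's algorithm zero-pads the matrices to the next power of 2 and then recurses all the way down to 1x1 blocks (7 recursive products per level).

Matrix multiplication for 155x155 matrices:

Strassen's algorithm requires power-of-2 dimensions. Pad 155x155 to 256x256 (next power of 2).

Standard algorithm: 155^3 = 3723875 multiplications
Strassen's algorithm: 7^(log2(256)) = 7^8 = 5764801 multiplications
Difference: 3723875 - 5764801 = -2040926 (Strassen uses MORE here due to padding overhead — for small or just-over-power-of-2 n, padding can outweigh the per-level savings)

Standard: 3723875 multiplications (155^3). Strassen: 5764801 multiplications (7^8, after padding to 256x256). Strassen reduces 8 recursive multiplications to 7 at each level.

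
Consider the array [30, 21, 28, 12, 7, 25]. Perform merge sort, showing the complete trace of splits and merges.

Merge sort trace:

Split: [30, 21, 28, 12, 7, 25] -> [30, 21, 28] and [12, 7, 25]
  Split: [30, 21, 28] -> [30] and [21, 28]
    Split: [21, 28] -> [21] and [28]
    Merge: [21] + [28] -> [21, 28]
  Merge: [30] + [21, 28] -> [21, 28, 30]
  Split: [12, 7, 25] -> [12] and [7, 25]
    Split: [7, 25] -> [7] and [25]
    Merge: [7] + [25] -> [7, 25]
  Merge: [12] + [7, 25] -> [7, 12, 25]
Merge: [21, 28, 30] + [7, 12, 25] -> [7, 12, 21, 25, 28, 30]

Final sorted array: [7, 12, 21, 25, 28, 30]

The merge sort proceeds by recursively splitting the array and merging sorted halves.
After all merges, the sorted array is [7, 12, 21, 25, 28, 30].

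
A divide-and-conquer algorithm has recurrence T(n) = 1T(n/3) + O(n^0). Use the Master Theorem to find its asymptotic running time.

Master Theorem for T(n) = 1T(n/3) + O(n^0):

a = 1, b = 3, c = 0
log_b(a) = log_3(1) = 0.0000

Case 2: c = 0 = log_3(1) = 0.0000
T(n) = O(n^0 log n) = O(log n)

For T(n) = 1T(n/3) + O(n^0): log_3(1) = 0.0000. This is Case 2 of the Master Theorem (c = log_b(a), equal work at all levels), giving O(log n).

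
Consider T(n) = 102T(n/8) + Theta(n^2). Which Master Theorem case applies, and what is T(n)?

Master Theorem for T(n) = 102T(n/8) + O(n^2):

a = 102, b = 8, c = 2
log_b(a) = log_8(102) = 2.2241

Case 1: c = 2 < log_8(102) = 2.2241
T(n) = O(n^(log_8 102))

For T(n) = 102T(n/8) + O(n^2): log_8(102) = 2.2241. This is Case 1 of the Master Theorem (c < log_b(a), work dominated by leaves), giving O(n^(log_8 102)).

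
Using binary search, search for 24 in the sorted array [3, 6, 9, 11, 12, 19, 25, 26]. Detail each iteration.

Binary search for 24 in [3, 6, 9, 11, 12, 19, 25, 26]:

lo=0, hi=7, mid=3, arr[mid]=11 -> 11 < 24, search right half
lo=4, hi=7, mid=5, arr[mid]=19 -> 19 < 24, search right half
lo=6, hi=7, mid=6, arr[mid]=25 -> 25 > 24, search left half
lo=6 > hi=5, target 24 not found

Binary search determines that 24 is not in the array after 3 comparisons. The search space was exhausted without finding the target.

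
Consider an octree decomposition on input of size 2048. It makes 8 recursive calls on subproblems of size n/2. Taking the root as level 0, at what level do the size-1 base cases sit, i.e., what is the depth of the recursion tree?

For divide and conquer with division factor 2:

Problem sizes at each level:
Level 0: 2048
Level 1: 1024
Level 2: 512
Level 3: 256
Level 4: 128
Level 5: 64
Level 6: 32
Level 7: 16
Level 8: 8
Level 9: 4
Level 10: 2
Level 11: 1

The root is level 0 and the size-1 base case is level 11 (the tree spans levels 0 through 11, i.e. 12 levels counting the root), so the depth is the number of divisions: log_2(2048) = 11

The recursion tree depth is log_2(2048) = 11. At each level, the problem size is divided by 2, so it takes 11 divisions to reduce to a base case of size 1. The algorithm makes 8 recursive calls at each level.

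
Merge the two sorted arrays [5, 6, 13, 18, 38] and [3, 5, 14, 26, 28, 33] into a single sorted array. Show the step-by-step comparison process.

Merging process:

Compare 5 vs 3: take 3 from right. Merged: [3]
Compare 5 vs 5: take 5 from left. Merged: [3, 5]
Compare 6 vs 5: take 5 from right. Merged: [3, 5, 5]
Compare 6 vs 14: take 6 from left. Merged: [3, 5, 5, 6]
Compare 13 vs 14: take 13 from left. Merged: [3, 5, 5, 6, 13]
Compare 18 vs 14: take 14 from right. Merged: [3, 5, 5, 6, 13, 14]
Compare 18 vs 26: take 18 from left. Merged: [3, 5, 5, 6, 13, 14, 18]
Compare 38 vs 26: take 26 from right. Merged: [3, 5, 5, 6, 13, 14, 18, 26]
Compare 38 vs 28: take 28 from right. Merged: [3, 5, 5, 6, 13, 14, 18, 26, 28]
Compare 38 vs 33: take 33 from right. Merged: [3, 5, 5, 6, 13, 14, 18, 26, 28, 33]
Append remaining from left: [38]. Merged: [3, 5, 5, 6, 13, 14, 18, 26, 28, 33, 38]

Final merged array: [3, 5, 5, 6, 13, 14, 18, 26, 28, 33, 38]
Total comparisons: 10

The merged array is [3, 5, 5, 6, 13, 14, 18, 26, 28, 33, 38], requiring 10 comparisons. The merge step runs in O(n) time where n is the total number of elements.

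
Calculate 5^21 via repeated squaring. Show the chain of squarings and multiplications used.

Computing 5^21 by squaring (build up from 5^1; each line after the first costs one multiplication):

5^1 = 5
5^2 = (5^1)^2 = 5^2 = 25
5^4 = (5^2)^2 = 25^2 = 625
5^5 = 5 * 5^4 = 5 * 625 = 3125
5^10 = (5^5)^2 = 3125^2 = 9765625
5^20 = (5^10)^2 = 9765625^2 = 95367431640625
5^21 = 5 * 5^20 = 5 * 95367431640625 = 476837158203125

Result: 476837158203125
Multiplications needed: 6 (6 lines after 5^1)

5^21 = 476837158203125. Using exponentiation by squaring, this requires 6 multiplications. The key idea: if the exponent is even, square the half-power; if odd, multiply by the base once.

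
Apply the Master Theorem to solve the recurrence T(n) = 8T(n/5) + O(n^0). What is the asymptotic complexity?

Master Theorem for T(n) = 8T(n/5) + O(n^0):

a = 8, b = 5, c = 0
log_b(a) = log_5(8) = 1.2920

Case 1: c = 0 < log_5(8) = 1.2920
T(n) = O(n^(log_5 8))

For T(n) = 8T(n/5) + O(n^0): log_5(8) = 1.2920. This is Case 1 of the Master Theorem (c < log_b(a), work dominated by leaves), giving O(n^(log_5 8)).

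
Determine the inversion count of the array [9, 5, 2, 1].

Finding inversions in [9, 5, 2, 1]:

(0, 1): arr[0]=9 > arr[1]=5
(0, 2): arr[0]=9 > arr[2]=2
(0, 3): arr[0]=9 > arr[3]=1
(1, 2): arr[1]=5 > arr[2]=2
(1, 3): arr[1]=5 > arr[3]=1
(2, 3): arr[2]=2 > arr[3]=1

Total inversions: 6

The array has 6 inversion(s): (0,1), (0,2), (0,3), (1,2), (1,3), (2,3). Each pair (i,j) satisfies i < j and arr[i] > arr[j].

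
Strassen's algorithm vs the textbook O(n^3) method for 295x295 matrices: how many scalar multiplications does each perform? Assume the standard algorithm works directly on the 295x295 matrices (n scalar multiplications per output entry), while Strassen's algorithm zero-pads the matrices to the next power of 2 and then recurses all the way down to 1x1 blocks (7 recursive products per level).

Matrix multiplication for 295x295 matrices:

Strassen's algorithm requires power-of-2 dimensions. Pad 295x295 to 512x512 (next power of 2).

Standard algorithm: 295^3 = 25672375 multiplications
Strassen's algorithm: 7^(log2(512)) = 7^9 = 40353607 multiplications
Difference: 25672375 - 40353607 = -14681232 (Strassen uses MORE here due to padding overhead — for small or just-over-power-of-2 n, padding can outweigh the per-level savings)

Standard: 25672375 multiplications (295^3). Strassen: 40353607 multiplications (7^9, after padding to 512x512). Strassen reduces 8 recursive multiplications to 7 at each level.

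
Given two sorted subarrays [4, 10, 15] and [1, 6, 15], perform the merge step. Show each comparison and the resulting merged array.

Merging process:

Compare 4 vs 1: take 1 from right. Merged: [1]
Compare 4 vs 6: take 4 from left. Merged: [1, 4]
Compare 10 vs 6: take 6 from right. Merged: [1, 4, 6]
Compare 10 vs 15: take 10 from left. Merged: [1, 4, 6, 10]
Compare 15 vs 15: take 15 from left. Merged: [1, 4, 6, 10, 15]
Append remaining from right: [15]. Merged: [1, 4, 6, 10, 15, 15]

Final merged array: [1, 4, 6, 10, 15, 15]
Total comparisons: 5

The merged array is [1, 4, 6, 10, 15, 15], requiring 5 comparisons. The merge step runs in O(n) time where n is the total number of elements.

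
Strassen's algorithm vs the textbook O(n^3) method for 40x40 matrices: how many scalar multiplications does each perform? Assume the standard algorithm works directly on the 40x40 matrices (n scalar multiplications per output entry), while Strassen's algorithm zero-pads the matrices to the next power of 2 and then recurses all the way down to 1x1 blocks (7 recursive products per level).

Matrix multiplication for 40x40 matrices:

Strassen's algorithm requires power-of-2 dimensions. Pad 40x40 to 64x64 (next power of 2).

Standard algorithm: 40^3 = 64000 multiplications
Strassen's algorithm: 7^(log2(64)) = 7^6 = 117649 multiplications
Difference: 64000 - 117649 = -53649 (Strassen uses MORE here due to padding overhead — for small or just-over-power-of-2 n, padding can outweigh the per-level savings)

Standard: 64000 multiplications (40^3). Strassen: 117649 multiplications (7^6, after padding to 64x64). Strassen reduces 8 recursive multiplications to 7 at each level.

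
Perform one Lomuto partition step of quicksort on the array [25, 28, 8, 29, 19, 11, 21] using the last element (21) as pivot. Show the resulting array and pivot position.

Lomuto partition with pivot = 21:

Initial array: [25, 28, 8, 29, 19, 11, 21]

arr[0]=25 > 21: no swap
arr[1]=28 > 21: no swap
arr[2]=8 <= 21: swap with position 0, array becomes [8, 28, 25, 29, 19, 11, 21]
arr[3]=29 > 21: no swap
arr[4]=19 <= 21: swap with position 1, array becomes [8, 19, 25, 29, 28, 11, 21]
arr[5]=11 <= 21: swap with position 2, array becomes [8, 19, 11, 29, 28, 25, 21]

Place pivot at position 3: [8, 19, 11, 21, 28, 25, 29]
Pivot position: 3

After partitioning with pivot 21, the array becomes [8, 19, 11, 21, 28, 25, 29]. The pivot is placed at index 3. All elements to the left of the pivot are <= 21, and all elements to the right are > 21.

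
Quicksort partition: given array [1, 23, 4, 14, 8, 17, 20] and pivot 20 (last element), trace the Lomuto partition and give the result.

Lomuto partition with pivot = 20:

Initial array: [1, 23, 4, 14, 8, 17, 20]

arr[0]=1 <= 20: swap with position 0, array becomes [1, 23, 4, 14, 8, 17, 20]
arr[1]=23 > 20: no swap
arr[2]=4 <= 20: swap with position 1, array becomes [1, 4, 23, 14, 8, 17, 20]
arr[3]=14 <= 20: swap with position 2, array becomes [1, 4, 14, 23, 8, 17, 20]
arr[4]=8 <= 20: swap with position 3, array becomes [1, 4, 14, 8, 23, 17, 20]
arr[5]=17 <= 20: swap with position 4, array becomes [1, 4, 14, 8, 17, 23, 20]

Place pivot at position 5: [1, 4, 14, 8, 17, 20, 23]
Pivot position: 5

After partitioning with pivot 20, the array becomes [1, 4, 14, 8, 17, 20, 23]. The pivot is placed at index 5. All elements to the left of the pivot are <= 20, and all elements to the right are > 20.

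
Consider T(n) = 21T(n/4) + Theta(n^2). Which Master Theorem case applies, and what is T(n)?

Master Theorem for T(n) = 21T(n/4) + O(n^2):

a = 21, b = 4, c = 2
log_b(a) = log_4(21) = 2.1962

Case 1: c = 2 < log_4(21) = 2.1962
T(n) = O(n^(log_4 21))

For T(n) = 21T(n/4) + O(n^2): log_4(21) = 2.1962. This is Case 1 of the Master Theorem (c < log_b(a), work dominated by leaves), giving O(n^(log_4 21)).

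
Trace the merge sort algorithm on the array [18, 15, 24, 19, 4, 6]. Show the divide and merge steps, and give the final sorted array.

Merge sort trace:

Split: [18, 15, 24, 19, 4, 6] -> [18, 15, 24] and [19, 4, 6]
  Split: [18, 15, 24] -> [18] and [15, 24]
    Split: [15, 24] -> [15] and [24]
    Merge: [15] + [24] -> [15, 24]
  Merge: [18] + [15, 24] -> [15, 18, 24]
  Split: [19, 4, 6] -> [19] and [4, 6]
    Split: [4, 6] -> [4] and [6]
    Merge: [4] + [6] -> [4, 6]
  Merge: [19] + [4, 6] -> [4, 6, 19]
Merge: [15, 18, 24] + [4, 6, 19] -> [4, 6, 15, 18, 19, 24]

Final sorted array: [4, 6, 15, 18, 19, 24]

The merge sort proceeds by recursively splitting the array and merging sorted halves.
After all merges, the sorted array is [4, 6, 15, 18, 19, 24].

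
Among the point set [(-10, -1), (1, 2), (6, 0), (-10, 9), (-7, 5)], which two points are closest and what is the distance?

Computing all pairwise distances among 5 points:

d((-10, -1), (1, 2)) = 11.4018
d((-10, -1), (6, 0)) = 16.0312
d((-10, -1), (-10, 9)) = 10.0
d((-10, -1), (-7, 5)) = 6.7082
d((1, 2), (6, 0)) = 5.3852
d((1, 2), (-10, 9)) = 13.0384
d((1, 2), (-7, 5)) = 8.544
d((6, 0), (-10, 9)) = 18.3576
d((6, 0), (-7, 5)) = 13.9284
d((-10, 9), (-7, 5)) = 5.0 <-- minimum

Closest pair: (-10, 9) and (-7, 5) with distance 5.0

The closest pair is (-10, 9) and (-7, 5) with Euclidean distance 5.0. For 5 points, brute-force pairwise comparison is shown above. For large n, the divide-and-conquer algorithm (sort by x, recurse on halves, check the dividing strip) achieves O(n log n).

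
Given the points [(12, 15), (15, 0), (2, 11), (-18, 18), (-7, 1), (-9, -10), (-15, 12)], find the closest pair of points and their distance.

Computing all pairwise distances among 7 points:

d((12, 15), (15, 0)) = 15.2971
d((12, 15), (2, 11)) = 10.7703
d((12, 15), (-18, 18)) = 30.1496
d((12, 15), (-7, 1)) = 23.6008
d((12, 15), (-9, -10)) = 32.6497
d((12, 15), (-15, 12)) = 27.1662
d((15, 0), (2, 11)) = 17.0294
d((15, 0), (-18, 18)) = 37.5899
d((15, 0), (-7, 1)) = 22.0227
d((15, 0), (-9, -10)) = 26.0
d((15, 0), (-15, 12)) = 32.311
d((2, 11), (-18, 18)) = 21.1896
d((2, 11), (-7, 1)) = 13.4536
d((2, 11), (-9, -10)) = 23.7065
d((2, 11), (-15, 12)) = 17.0294
d((-18, 18), (-7, 1)) = 20.2485
d((-18, 18), (-9, -10)) = 29.4109
d((-18, 18), (-15, 12)) = 6.7082 <-- minimum
d((-7, 1), (-9, -10)) = 11.1803
d((-7, 1), (-15, 12)) = 13.6015
d((-9, -10), (-15, 12)) = 22.8035

Closest pair: (-18, 18) and (-15, 12) with distance 6.7082

The closest pair is (-18, 18) and (-15, 12) with Euclidean distance 6.7082. For 7 points, brute-force pairwise comparison is shown above. For large n, the divide-and-conquer algorithm (sort by x, recurse on halves, check the dividing strip) achieves O(n log n).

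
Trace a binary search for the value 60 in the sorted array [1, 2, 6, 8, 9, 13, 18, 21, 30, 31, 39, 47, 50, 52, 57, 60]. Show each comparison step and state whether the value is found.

Binary search for 60 in [1, 2, 6, 8, 9, 13, 18, 21, 30, 31, 39, 47, 50, 52, 57, 60]:

lo=0, hi=15, mid=7, arr[mid]=21 -> 21 < 60, search right half
lo=8, hi=15, mid=11, arr[mid]=47 -> 47 < 60, search right half
lo=12, hi=15, mid=13, arr[mid]=52 -> 52 < 60, search right half
lo=14, hi=15, mid=14, arr[mid]=57 -> 57 < 60, search right half
lo=15, hi=15, mid=15, arr[mid]=60 -> Found target at index 15!

Binary search finds 60 at index 15 after 5 comparisons. The search repeatedly halves the search space by comparing with the middle element.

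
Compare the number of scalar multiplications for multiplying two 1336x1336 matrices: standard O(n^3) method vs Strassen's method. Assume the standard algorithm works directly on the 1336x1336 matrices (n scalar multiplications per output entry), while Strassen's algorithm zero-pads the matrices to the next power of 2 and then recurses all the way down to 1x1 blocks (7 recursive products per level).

Matrix multiplication for 1336x1336 matrices:

Strassen's algorithm requires power-of-2 dimensions. Pad 1336x1336 to 2048x2048 (next power of 2).

Standard algorithm: 1336^3 = 2384621056 multiplications
Strassen's algorithm: 7^(log2(2048)) = 7^11 = 1977326743 multiplications
Savings: 2384621056 - 1977326743 = 407294313 multiplications

Standard: 2384621056 multiplications (1336^3). Strassen: 1977326743 multiplications (7^11, after padding to 2048x2048). Strassen reduces 8 recursive multiplications to 7 at each level.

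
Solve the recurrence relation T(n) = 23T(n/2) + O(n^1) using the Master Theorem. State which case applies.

Master Theorem for T(n) = 23T(n/2) + O(n^1):

a = 23, b = 2, c = 1
log_b(a) = log_2(23) = 4.5236

Case 1: c = 1 < log_2(23) = 4.5236
T(n) = O(n^(log_2 23))

For T(n) = 23T(n/2) + O(n^1): log_2(23) = 4.5236. This is Case 1 of the Master Theorem (c < log_b(a), work dominated by leaves), giving O(n^(log_2 23)).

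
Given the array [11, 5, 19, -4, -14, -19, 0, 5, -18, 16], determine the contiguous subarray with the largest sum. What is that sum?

Using Kadane's algorithm on [11, 5, 19, -4, -14, -19, 0, 5, -18, 16]:

Scanning through the array:
Position 1 (value 5): max_ending_here = 16, max_so_far = 16
Position 2 (value 19): max_ending_here = 35, max_so_far = 35
Position 3 (value -4): max_ending_here = 31, max_so_far = 35
Position 4 (value -14): max_ending_here = 17, max_so_far = 35
Position 5 (value -19): max_ending_here = -2, max_so_far = 35
Position 6 (value 0): max_ending_here = 0, max_so_far = 35
Position 7 (value 5): max_ending_here = 5, max_so_far = 35
Position 8 (value -18): max_ending_here = -13, max_so_far = 35
Position 9 (value 16): max_ending_here = 16, max_so_far = 35

Maximum subarray: [11, 5, 19]
Maximum sum: 35

The maximum subarray is [11, 5, 19] with sum 35. This subarray runs from index 0 to index 2.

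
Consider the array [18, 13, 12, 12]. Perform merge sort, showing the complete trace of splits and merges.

Merge sort trace:

Split: [18, 13, 12, 12] -> [18, 13] and [12, 12]
  Split: [18, 13] -> [18] and [13]
  Merge: [18] + [13] -> [13, 18]
  Split: [12, 12] -> [12] and [12]
  Merge: [12] + [12] -> [12, 12]
Merge: [13, 18] + [12, 12] -> [12, 12, 13, 18]

Final sorted array: [12, 12, 13, 18]

The merge sort proceeds by recursively splitting the array and merging sorted halves.
After all merges, the sorted array is [12, 12, 13, 18].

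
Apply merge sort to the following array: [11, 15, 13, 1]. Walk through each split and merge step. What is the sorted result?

Merge sort trace:

Split: [11, 15, 13, 1] -> [11, 15] and [13, 1]
  Split: [11, 15] -> [11] and [15]
  Merge: [11] + [15] -> [11, 15]
  Split: [13, 1] -> [13] and [1]
  Merge: [13] + [1] -> [1, 13]
Merge: [11, 15] + [1, 13] -> [1, 11, 13, 15]

Final sorted array: [1, 11, 13, 15]

The merge sort proceeds by recursively splitting the array and merging sorted halves.
After all merges, the sorted array is [1, 11, 13, 15].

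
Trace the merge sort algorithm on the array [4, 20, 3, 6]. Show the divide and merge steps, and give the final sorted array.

Merge sort trace:

Split: [4, 20, 3, 6] -> [4, 20] and [3, 6]
  Split: [4, 20] -> [4] and [20]
  Merge: [4] + [20] -> [4, 20]
  Split: [3, 6] -> [3] and [6]
  Merge: [3] + [6] -> [3, 6]
Merge: [4, 20] + [3, 6] -> [3, 4, 6, 20]

Final sorted array: [3, 4, 6, 20]

The merge sort proceeds by recursively splitting the array and merging sorted halves.
After all merges, the sorted array is [3, 4, 6, 20].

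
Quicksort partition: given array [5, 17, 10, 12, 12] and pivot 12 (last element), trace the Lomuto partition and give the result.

Lomuto partition with pivot = 12:

Initial array: [5, 17, 10, 12, 12]

arr[0]=5 <= 12: swap with position 0, array becomes [5, 17, 10, 12, 12]
arr[1]=17 > 12: no swap
arr[2]=10 <= 12: swap with position 1, array becomes [5, 10, 17, 12, 12]
arr[3]=12 <= 12: swap with position 2, array becomes [5, 10, 12, 17, 12]

Place pivot at position 3: [5, 10, 12, 12, 17]
Pivot position: 3

After partitioning with pivot 12, the array becomes [5, 10, 12, 12, 17]. The pivot is placed at index 3. All elements to the left of the pivot are <= 12, and all elements to the right are > 12.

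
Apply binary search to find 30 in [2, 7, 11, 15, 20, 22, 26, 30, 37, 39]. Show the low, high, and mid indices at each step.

Binary search for 30 in [2, 7, 11, 15, 20, 22, 26, 30, 37, 39]:

lo=0, hi=9, mid=4, arr[mid]=20 -> 20 < 30, search right half
lo=5, hi=9, mid=7, arr[mid]=30 -> Found target at index 7!

Binary search finds 30 at index 7 after 2 comparisons. The search repeatedly halves the search space by comparing with the middle element.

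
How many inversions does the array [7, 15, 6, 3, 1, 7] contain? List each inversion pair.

Finding inversions in [7, 15, 6, 3, 1, 7]:

(0, 2): arr[0]=7 > arr[2]=6
(0, 3): arr[0]=7 > arr[3]=3
(0, 4): arr[0]=7 > arr[4]=1
(1, 2): arr[1]=15 > arr[2]=6
(1, 3): arr[1]=15 > arr[3]=3
(1, 4): arr[1]=15 > arr[4]=1
(1, 5): arr[1]=15 > arr[5]=7
(2, 3): arr[2]=6 > arr[3]=3
(2, 4): arr[2]=6 > arr[4]=1
(3, 4): arr[3]=3 > arr[4]=1

Total inversions: 10

The array has 10 inversion(s): (0,2), (0,3), (0,4), (1,2), (1,3), (1,4), (1,5), (2,3), (2,4), (3,4). Each pair (i,j) satisfies i < j and arr[i] > arr[j].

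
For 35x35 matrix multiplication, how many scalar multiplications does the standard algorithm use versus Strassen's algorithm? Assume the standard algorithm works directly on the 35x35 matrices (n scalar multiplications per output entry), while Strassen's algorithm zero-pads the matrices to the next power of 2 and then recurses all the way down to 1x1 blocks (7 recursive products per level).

Matrix multiplication for 35x35 matrices:

Strassen's algorithm requires power-of-2 dimensions. Pad 35x35 to 64x64 (next power of 2).

Standard algorithm: 35^3 = 42875 multiplications
Strassen's algorithm: 7^(log2(64)) = 7^6 = 117649 multiplications
Difference: 42875 - 117649 = -74774 (Strassen uses MORE here due to padding overhead — for small or just-over-power-of-2 n, padding can outweigh the per-level savings)

Standard: 42875 multiplications (35^3). Strassen: 117649 multiplications (7^6, after padding to 64x64). Strassen reduces 8 recursive multiplications to 7 at each level.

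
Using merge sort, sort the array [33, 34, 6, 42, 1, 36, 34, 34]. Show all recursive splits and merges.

Merge sort trace:

Split: [33, 34, 6, 42, 1, 36, 34, 34] -> [33, 34, 6, 42] and [1, 36, 34, 34]
  Split: [33, 34, 6, 42] -> [33, 34] and [6, 42]
    Split: [33, 34] -> [33] and [34]
    Merge: [33] + [34] -> [33, 34]
    Split: [6, 42] -> [6] and [42]
    Merge: [6] + [42] -> [6, 42]
  Merge: [33, 34] + [6, 42] -> [6, 33, 34, 42]
  Split: [1, 36, 34, 34] -> [1, 36] and [34, 34]
    Split: [1, 36] -> [1] and [36]
    Merge: [1] + [36] -> [1, 36]
    Split: [34, 34] -> [34] and [34]
    Merge: [34] + [34] -> [34, 34]
  Merge: [1, 36] + [34, 34] -> [1, 34, 34, 36]
Merge: [6, 33, 34, 42] + [1, 34, 34, 36] -> [1, 6, 33, 34, 34, 34, 36, 42]

Final sorted array: [1, 6, 33, 34, 34, 34, 36, 42]

The merge sort proceeds by recursively splitting the array and merging sorted halves.
After all merges, the sorted array is [1, 6, 33, 34, 34, 34, 36, 42].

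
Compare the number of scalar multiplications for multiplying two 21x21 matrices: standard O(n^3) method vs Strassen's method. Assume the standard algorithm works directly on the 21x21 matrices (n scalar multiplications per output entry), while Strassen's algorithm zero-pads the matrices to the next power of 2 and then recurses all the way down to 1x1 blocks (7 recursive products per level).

Matrix multiplication for 21x21 matrices:

Strassen's algorithm requires power-of-2 dimensions. Pad 21x21 to 32x32 (next power of 2).

Standard algorithm: 21^3 = 9261 multiplications
Strassen's algorithm: 7^(log2(32)) = 7^5 = 16807 multiplications
Difference: 9261 - 16807 = -7546 (Strassen uses MORE here due to padding overhead — for small or just-over-power-of-2 n, padding can outweigh the per-level savings)

Standard: 9261 multiplications (21^3). Strassen: 16807 multiplications (7^5, after padding to 32x32). Strassen reduces 8 recursive multiplications to 7 at each level.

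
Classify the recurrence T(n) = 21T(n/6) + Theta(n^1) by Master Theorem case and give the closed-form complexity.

Master Theorem for T(n) = 21T(n/6) + O(n^1):

a = 21, b = 6, c = 1
log_b(a) = log_6(21) = 1.6992

Case 1: c = 1 < log_6(21) = 1.6992
T(n) = O(n^(log_6 21))

For T(n) = 21T(n/6) + O(n^1): log_6(21) = 1.6992. This is Case 1 of the Master Theorem (c < log_b(a), work dominated by leaves), giving O(n^(log_6 21)).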